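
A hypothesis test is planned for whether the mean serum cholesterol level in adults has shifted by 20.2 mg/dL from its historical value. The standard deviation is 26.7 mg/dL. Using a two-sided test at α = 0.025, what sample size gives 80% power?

n = 17

For a one-sample z-test, n = ((z_{α/2} + z_β)·σ/δ)².
z_{α/2} = 2.241 (two-sided α = 0.025); z_β = 0.842 (power 80% → β = 0.2).
n = (3.083 × 26.7 / 20.2)² = 16.61
Round up: n = 17.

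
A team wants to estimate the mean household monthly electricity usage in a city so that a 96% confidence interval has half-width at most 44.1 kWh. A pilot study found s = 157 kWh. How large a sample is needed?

54

For a mean, the margin of error is E = z·σ/√n, so n = (zσ/E)².
At 96% confidence, z = 2.054.
n = (2.054 × 157 / 44.1)² = 53.47
Round up: n = 54.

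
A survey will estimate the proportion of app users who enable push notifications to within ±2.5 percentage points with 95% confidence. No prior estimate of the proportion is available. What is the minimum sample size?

For a proportion with margin E = 0.025 at 95% confidence, z = 1.960.
With no prior estimate, use p = 0.5, which maximizes p(1−p) at 0.25.
n = 0.25 × (z/E)² = 0.25 × (1.960/0.025)² = 1536.64
Round up: n = 1537.

n = 1537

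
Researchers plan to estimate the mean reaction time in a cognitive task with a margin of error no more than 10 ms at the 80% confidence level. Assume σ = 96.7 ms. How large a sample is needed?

For a mean, the margin of error is E = z·σ/√n, so n = (zσ/E)².
At 80% confidence, z = 1.282.
n = (1.282 × 96.7 / 10)² = 153.68
Round up: n = 154.

154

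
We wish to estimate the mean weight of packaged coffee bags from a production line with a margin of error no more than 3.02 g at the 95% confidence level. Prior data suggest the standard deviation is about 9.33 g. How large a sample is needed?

For a mean, the margin of error is E = z·σ/√n, so n = (zσ/E)².
At 95% confidence, z = 1.960.
n = (1.960 × 9.33 / 3.02)² = 36.67
Round up: n = 37.

n = 37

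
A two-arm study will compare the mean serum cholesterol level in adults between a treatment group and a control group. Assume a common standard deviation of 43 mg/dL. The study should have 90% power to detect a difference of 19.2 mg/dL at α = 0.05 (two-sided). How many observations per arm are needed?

For two equal groups, n per group = 2·((z_{α/2} + z_β)·σ/δ)².
z_{α/2} = 1.960; z_β = 1.282 (power 90%).
n = 2 × (3.242 × 43 / 19.2)² = 2 × 52.72 = 105.44
Round up: n = 106 per group.

106 per group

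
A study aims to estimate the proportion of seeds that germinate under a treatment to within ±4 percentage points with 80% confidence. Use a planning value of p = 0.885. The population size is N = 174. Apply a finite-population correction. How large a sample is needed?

n = 66

For a proportion with margin E = 0.04 at 80% confidence, z = 1.282.
n = p̂(1−p̂)(z/E)² = 0.885 × 0.115 × (1.282/0.04)² = 104.54 — call this n₀.
Finite-population correction with N = 174: n = n₀ / (1 + (n₀−1)/N) = 104.54 / 1.595 = 65.54
Round up: n = 66.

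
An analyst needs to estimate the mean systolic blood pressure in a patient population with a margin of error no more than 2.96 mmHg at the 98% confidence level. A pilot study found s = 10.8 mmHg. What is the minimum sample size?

73

For a mean, the margin of error is E = z·σ/√n, so n = (zσ/E)².
At 98% confidence, z = 2.326.
n = (2.326 × 10.8 / 2.96)² = 72.03
Round up: n = 73.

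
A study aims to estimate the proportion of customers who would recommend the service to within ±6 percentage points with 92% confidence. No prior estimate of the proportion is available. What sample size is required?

213

For a proportion with margin E = 0.06 at 92% confidence, z = 1.751.
With no prior estimate, use p = 0.5, which maximizes p(1−p) at 0.25.
n = 0.25 × (z/E)² = 0.25 × (1.751/0.06)² = 212.92
Round up: n = 213.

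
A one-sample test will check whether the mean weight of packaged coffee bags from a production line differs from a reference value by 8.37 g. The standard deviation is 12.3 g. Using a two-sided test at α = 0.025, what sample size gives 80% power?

21

For a one-sample z-test, n = ((z_{α/2} + z_β)·σ/δ)².
z_{α/2} = 2.241 (two-sided α = 0.025); z_β = 0.842 (power 80% → β = 0.2).
n = (3.083 × 12.3 / 8.37)² = 20.53
Round up: n = 21.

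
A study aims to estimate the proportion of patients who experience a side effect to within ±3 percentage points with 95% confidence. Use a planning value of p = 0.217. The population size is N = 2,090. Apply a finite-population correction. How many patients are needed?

539

For a proportion with margin E = 0.03 at 95% confidence, z = 1.960.
n = p̂(1−p̂)(z/E)² = 0.217 × 0.783 × (1.960/0.03)² = 725.26 — call this n₀.
Finite-population correction with N = 2,090: n = n₀ / (1 + (n₀−1)/N) = 725.26 / 1.347 = 538.43
Round up: n = 539.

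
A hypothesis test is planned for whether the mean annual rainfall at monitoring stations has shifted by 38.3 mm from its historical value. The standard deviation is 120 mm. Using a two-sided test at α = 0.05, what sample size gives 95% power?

n = 128

For a one-sample z-test, n = ((z_{α/2} + z_β)·σ/δ)².
z_{α/2} = 1.960 (two-sided α = 0.05); z_β = 1.645 (power 95% → β = 0.05).
n = (3.605 × 120 / 38.3)² = 127.58
Round up: n = 128.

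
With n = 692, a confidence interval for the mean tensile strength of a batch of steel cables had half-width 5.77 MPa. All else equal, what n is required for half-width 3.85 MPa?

1555

Margin of error scales as 1/√n, so n₂ = n₁·(E₁/E₂)².
n₂ = 692 × (5.77/3.85)² = 692 × 2.246 = 1554.23
Round up: n₂ = 1555.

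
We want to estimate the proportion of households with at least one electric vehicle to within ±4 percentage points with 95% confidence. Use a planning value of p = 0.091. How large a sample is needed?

For a proportion with margin E = 0.04 at 95% confidence, z = 1.960.
n = p̂(1−p̂)(z/E)² = 0.091 × 0.909 × (1.960/0.04)² = 198.61
Round up: n = 199.

199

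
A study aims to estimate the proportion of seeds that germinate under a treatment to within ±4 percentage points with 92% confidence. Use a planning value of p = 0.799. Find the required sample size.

For a proportion with margin E = 0.04 at 92% confidence, z = 1.751.
n = p̂(1−p̂)(z/E)² = 0.799 × 0.201 × (1.751/0.04)² = 307.75
Round up: n = 308.

n = 308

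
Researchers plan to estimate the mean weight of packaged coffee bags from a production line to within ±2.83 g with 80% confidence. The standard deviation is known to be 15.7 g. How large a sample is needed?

For a mean, the margin of error is E = z·σ/√n, so n = (zσ/E)².
At 80% confidence, z = 1.282.
n = (1.282 × 15.7 / 2.83)² = 50.58
Round up: n = 51.

n = 51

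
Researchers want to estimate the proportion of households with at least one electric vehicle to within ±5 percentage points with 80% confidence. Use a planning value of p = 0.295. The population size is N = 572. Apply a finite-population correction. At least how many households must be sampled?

111

For a proportion with margin E = 0.05 at 80% confidence, z = 1.282.
n = p̂(1−p̂)(z/E)² = 0.295 × 0.705 × (1.282/0.05)² = 136.72 — call this n₀.
Finite-population correction with N = 572: n = n₀ / (1 + (n₀−1)/N) = 136.72 / 1.237 = 110.53
Round up: n = 111.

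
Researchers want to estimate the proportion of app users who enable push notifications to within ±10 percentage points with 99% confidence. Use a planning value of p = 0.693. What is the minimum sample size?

For a proportion with margin E = 0.1 at 99% confidence, z = 2.576.
n = p̂(1−p̂)(z/E)² = 0.693 × 0.307 × (2.576/0.1)² = 141.18
Round up: n = 142.

142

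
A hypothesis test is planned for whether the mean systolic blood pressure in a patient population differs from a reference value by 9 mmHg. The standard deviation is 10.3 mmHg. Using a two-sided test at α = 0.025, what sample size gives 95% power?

20

For a one-sample z-test, n = ((z_{α/2} + z_β)·σ/δ)².
z_{α/2} = 2.241 (two-sided α = 0.025); z_β = 1.645 (power 95% → β = 0.05).
n = (3.886 × 10.3 / 9)² = 19.78
Round up: n = 20.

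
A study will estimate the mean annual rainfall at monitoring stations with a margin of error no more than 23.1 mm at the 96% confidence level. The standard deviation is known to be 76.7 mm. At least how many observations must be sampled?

47

For a mean, the margin of error is E = z·σ/√n, so n = (zσ/E)².
At 96% confidence, z = 2.054.
n = (2.054 × 76.7 / 23.1)² = 46.51
Round up: n = 47.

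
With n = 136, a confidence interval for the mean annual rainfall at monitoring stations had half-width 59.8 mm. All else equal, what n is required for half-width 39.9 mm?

306

Margin of error scales as 1/√n, so n₂ = n₁·(E₁/E₂)².
n₂ = 136 × (59.8/39.9)² = 136 × 2.246 = 305.46
Round up: n₂ = 306.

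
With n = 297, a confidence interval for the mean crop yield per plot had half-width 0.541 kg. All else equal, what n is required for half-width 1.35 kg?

Margin of error scales as 1/√n, so n₂ = n₁·(E₁/E₂)².
n₂ = 297 × (0.541/1.35)² = 297 × 0.1606 = 47.70
Round up: n₂ = 48.

n = 48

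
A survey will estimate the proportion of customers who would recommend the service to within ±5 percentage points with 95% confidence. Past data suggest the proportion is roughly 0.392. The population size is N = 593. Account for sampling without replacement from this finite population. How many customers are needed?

For a proportion with margin E = 0.05 at 95% confidence, z = 1.960.
n = p̂(1−p̂)(z/E)² = 0.392 × 0.608 × (1.960/0.05)² = 366.24 — call this n₀.
Finite-population correction with N = 593: n = n₀ / (1 + (n₀−1)/N) = 366.24 / 1.616 = 226.63
Round up: n = 227.

n = 227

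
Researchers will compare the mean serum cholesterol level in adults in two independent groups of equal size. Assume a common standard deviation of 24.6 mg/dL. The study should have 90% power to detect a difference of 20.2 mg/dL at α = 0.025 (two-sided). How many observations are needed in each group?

37 per group

For two equal groups, n per group = 2·((z_{α/2} + z_β)·σ/δ)².
z_{α/2} = 2.241; z_β = 1.282 (power 90%).
n = 2 × (3.523 × 24.6 / 20.2)² = 2 × 18.41 = 36.82
Round up: n = 37 per group.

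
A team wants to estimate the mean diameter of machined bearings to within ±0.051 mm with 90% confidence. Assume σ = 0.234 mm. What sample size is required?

For a mean, the margin of error is E = z·σ/√n, so n = (zσ/E)².
At 90% confidence, z = 1.645.
n = (1.645 × 0.234 / 0.051)² = 56.97
Round up: n = 57.

57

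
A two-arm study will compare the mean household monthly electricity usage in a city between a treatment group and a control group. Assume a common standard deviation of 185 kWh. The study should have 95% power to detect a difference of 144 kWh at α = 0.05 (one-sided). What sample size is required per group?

36 per group

For two equal groups, n per group = 2·((z_α + z_β)·σ/δ)².
z_α = 1.645; z_β = 1.645 (power 95%).
n = 2 × (3.290 × 185 / 144)² = 2 × 17.87 = 35.74
Round up: n = 36 per group.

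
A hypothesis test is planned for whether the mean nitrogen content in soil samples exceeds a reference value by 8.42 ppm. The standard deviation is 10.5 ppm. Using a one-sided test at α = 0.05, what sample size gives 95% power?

n = 17

For a one-sample z-test, n = ((z_α + z_β)·σ/δ)².
z_α = 1.645 (one-sided α = 0.05); z_β = 1.645 (power 95% → β = 0.05).
n = (3.290 × 10.5 / 8.42)² = 16.83
Round up: n = 17.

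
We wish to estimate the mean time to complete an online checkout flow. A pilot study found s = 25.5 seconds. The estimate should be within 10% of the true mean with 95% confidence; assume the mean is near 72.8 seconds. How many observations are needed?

48

For a mean, the margin of error is E = z·σ/√n, so n = (zσ/E)².
At 95% confidence, z = 1.960.
E = 10% of 72.8 = 7.28 seconds.
n = (1.960 × 25.5 / 7.28)² = 47.13
Round up: n = 48.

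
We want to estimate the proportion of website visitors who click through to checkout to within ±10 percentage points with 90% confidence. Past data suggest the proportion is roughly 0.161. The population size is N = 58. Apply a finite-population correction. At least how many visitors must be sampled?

For a proportion with margin E = 0.1 at 90% confidence, z = 1.645.
n = p̂(1−p̂)(z/E)² = 0.161 × 0.839 × (1.645/0.1)² = 36.55 — call this n₀.
Finite-population correction with N = 58: n = n₀ / (1 + (n₀−1)/N) = 36.55 / 1.613 = 22.66
Round up: n = 23.

23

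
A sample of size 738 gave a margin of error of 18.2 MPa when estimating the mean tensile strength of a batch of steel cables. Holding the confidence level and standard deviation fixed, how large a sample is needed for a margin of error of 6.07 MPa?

Margin of error scales as 1/√n, so n₂ = n₁·(E₁/E₂)².
n₂ = 738 × (18.2/6.07)² = 738 × 8.99 = 6634.62
Round up: n₂ = 6635.

n = 6635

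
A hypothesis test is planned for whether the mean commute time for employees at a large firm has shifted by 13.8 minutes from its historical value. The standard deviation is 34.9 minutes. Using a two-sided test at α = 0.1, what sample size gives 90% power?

For a one-sample z-test, n = ((z_{α/2} + z_β)·σ/δ)².
z_{α/2} = 1.645 (two-sided α = 0.1); z_β = 1.282 (power 90% → β = 0.1).
n = (2.927 × 34.9 / 13.8)² = 54.79
Round up: n = 55.

55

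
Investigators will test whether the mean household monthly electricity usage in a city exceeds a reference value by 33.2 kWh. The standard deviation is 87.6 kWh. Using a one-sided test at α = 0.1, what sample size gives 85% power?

n = 38

For a one-sample z-test, n = ((z_α + z_β)·σ/δ)².
z_α = 1.282 (one-sided α = 0.1); z_β = 1.036 (power 85% → β = 0.15).
n = (2.318 × 87.6 / 33.2)² = 37.41
Round up: n = 38.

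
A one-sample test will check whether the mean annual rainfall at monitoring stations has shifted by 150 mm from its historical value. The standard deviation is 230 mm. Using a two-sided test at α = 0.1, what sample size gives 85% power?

17

For a one-sample z-test, n = ((z_{α/2} + z_β)·σ/δ)².
z_{α/2} = 1.645 (two-sided α = 0.1); z_β = 1.036 (power 85% → β = 0.15).
n = (2.681 × 230 / 150)² = 16.90
Round up: n = 17.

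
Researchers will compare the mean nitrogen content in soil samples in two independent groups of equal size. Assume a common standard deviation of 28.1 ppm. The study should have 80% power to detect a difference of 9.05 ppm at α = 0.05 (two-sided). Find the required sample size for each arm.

152 per group

For two equal groups, n per group = 2·((z_{α/2} + z_β)·σ/δ)².
z_{α/2} = 1.960; z_β = 0.842 (power 80%).
n = 2 × (2.802 × 28.1 / 9.05)² = 2 × 75.69 = 151.38
Round up: n = 152 per group.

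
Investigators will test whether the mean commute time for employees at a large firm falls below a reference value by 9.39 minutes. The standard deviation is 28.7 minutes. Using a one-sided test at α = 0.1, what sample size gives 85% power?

For a one-sample z-test, n = ((z_α + z_β)·σ/δ)².
z_α = 1.282 (one-sided α = 0.1); z_β = 1.036 (power 85% → β = 0.15).
n = (2.318 × 28.7 / 9.39)² = 50.19
Round up: n = 51.

n = 51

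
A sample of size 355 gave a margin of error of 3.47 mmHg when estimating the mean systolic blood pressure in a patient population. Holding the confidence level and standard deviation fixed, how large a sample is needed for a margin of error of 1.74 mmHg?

Margin of error scales as 1/√n, so n₂ = n₁·(E₁/E₂)².
n₂ = 355 × (3.47/1.74)² = 355 × 3.977 = 1411.84
Round up: n₂ = 1412.

n = 1412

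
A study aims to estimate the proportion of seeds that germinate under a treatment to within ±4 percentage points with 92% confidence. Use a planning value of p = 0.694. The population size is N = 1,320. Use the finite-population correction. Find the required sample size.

For a proportion with margin E = 0.04 at 92% confidence, z = 1.751.
n = p̂(1−p̂)(z/E)² = 0.694 × 0.306 × (1.751/0.04)² = 406.94 — call this n₀.
Finite-population correction with N = 1,320: n = n₀ / (1 + (n₀−1)/N) = 406.94 / 1.308 = 311.12
Round up: n = 312.

n = 312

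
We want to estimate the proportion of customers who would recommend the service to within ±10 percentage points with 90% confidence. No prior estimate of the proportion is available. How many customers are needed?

68

For a proportion with margin E = 0.1 at 90% confidence, z = 1.645.
With no prior estimate, use p = 0.5, which maximizes p(1−p) at 0.25.
n = 0.25 × (z/E)² = 0.25 × (1.645/0.1)² = 67.65
Round up: n = 68.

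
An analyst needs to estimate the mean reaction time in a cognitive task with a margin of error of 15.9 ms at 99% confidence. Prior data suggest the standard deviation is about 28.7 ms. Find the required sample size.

For a mean, the margin of error is E = z·σ/√n, so n = (zσ/E)².
At 99% confidence, z = 2.576.
n = (2.576 × 28.7 / 15.9)² = 21.62
Round up: n = 22.

22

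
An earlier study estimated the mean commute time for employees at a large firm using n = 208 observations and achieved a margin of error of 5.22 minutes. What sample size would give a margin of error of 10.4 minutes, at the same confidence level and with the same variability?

Margin of error scales as 1/√n, so n₂ = n₁·(E₁/E₂)².
n₂ = 208 × (5.22/10.4)² = 208 × 0.2519 = 52.40
Round up: n₂ = 53.

53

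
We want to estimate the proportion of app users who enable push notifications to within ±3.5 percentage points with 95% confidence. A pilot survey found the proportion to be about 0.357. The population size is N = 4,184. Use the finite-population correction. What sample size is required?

615

For a proportion with margin E = 0.035 at 95% confidence, z = 1.960.
n = p̂(1−p̂)(z/E)² = 0.357 × 0.643 × (1.960/0.035)² = 719.87 — call this n₀.
Finite-population correction with N = 4,184: n = n₀ / (1 + (n₀−1)/N) = 719.87 / 1.172 = 614.22
Round up: n = 615.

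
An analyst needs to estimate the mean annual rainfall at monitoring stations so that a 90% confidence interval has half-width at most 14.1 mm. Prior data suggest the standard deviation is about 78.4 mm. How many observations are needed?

84

For a mean, the margin of error is E = z·σ/√n, so n = (zσ/E)².
At 90% confidence, z = 1.645.
n = (1.645 × 78.4 / 14.1)² = 83.66
Round up: n = 84.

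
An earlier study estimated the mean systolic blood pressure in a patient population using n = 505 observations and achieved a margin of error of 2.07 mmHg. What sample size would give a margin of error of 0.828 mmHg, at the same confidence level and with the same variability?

Margin of error scales as 1/√n, so n₂ = n₁·(E₁/E₂)².
n₂ = 505 × (2.07/0.828)² = 505 × 6.25 = 3156.25
Round up: n₂ = 3157.

3157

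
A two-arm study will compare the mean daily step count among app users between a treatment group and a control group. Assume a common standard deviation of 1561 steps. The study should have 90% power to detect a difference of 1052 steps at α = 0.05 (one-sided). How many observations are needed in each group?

For two equal groups, n per group = 2·((z_α + z_β)·σ/δ)².
z_α = 1.645; z_β = 1.282 (power 90%).
n = 2 × (2.927 × 1561 / 1052)² = 2 × 18.86 = 37.72
Round up: n = 38 per group.

38 per group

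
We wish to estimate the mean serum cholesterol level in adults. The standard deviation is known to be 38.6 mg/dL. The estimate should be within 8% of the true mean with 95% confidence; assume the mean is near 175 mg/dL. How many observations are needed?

30

For a mean, the margin of error is E = z·σ/√n, so n = (zσ/E)².
At 95% confidence, z = 1.960.
E = 8% of 175 = 14 mg/dL.
n = (1.960 × 38.6 / 14)² = 29.20
Round up: n = 30.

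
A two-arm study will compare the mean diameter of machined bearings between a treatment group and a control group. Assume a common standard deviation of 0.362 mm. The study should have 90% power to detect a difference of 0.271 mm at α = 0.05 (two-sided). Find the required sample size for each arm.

For two equal groups, n per group = 2·((z_{α/2} + z_β)·σ/δ)².
z_{α/2} = 1.960; z_β = 1.282 (power 90%).
n = 2 × (3.242 × 0.362 / 0.271)² = 2 × 18.75 = 37.50
Round up: n = 38 per group.

38 per group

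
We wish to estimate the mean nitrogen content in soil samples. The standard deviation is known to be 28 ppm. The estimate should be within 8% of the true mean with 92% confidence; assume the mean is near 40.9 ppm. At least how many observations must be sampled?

n = 225

For a mean, the margin of error is E = z·σ/√n, so n = (zσ/E)².
At 92% confidence, z = 1.751.
E = 8% of 40.9 = 3.272 ppm.
n = (1.751 × 28 / 3.272)² = 224.52
Round up: n = 225.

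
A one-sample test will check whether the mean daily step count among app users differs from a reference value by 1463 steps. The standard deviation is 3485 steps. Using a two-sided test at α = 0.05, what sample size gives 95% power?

74

For a one-sample z-test, n = ((z_{α/2} + z_β)·σ/δ)².
z_{α/2} = 1.960 (two-sided α = 0.05); z_β = 1.645 (power 95% → β = 0.05).
n = (3.605 × 3485 / 1463)² = 73.74
Round up: n = 74.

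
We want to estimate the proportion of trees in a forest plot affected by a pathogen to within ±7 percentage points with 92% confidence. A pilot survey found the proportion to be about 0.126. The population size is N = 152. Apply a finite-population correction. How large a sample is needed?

48

For a proportion with margin E = 0.07 at 92% confidence, z = 1.751.
n = p̂(1−p̂)(z/E)² = 0.126 × 0.874 × (1.751/0.07)² = 68.91 — call this n₀.
Finite-population correction with N = 152: n = n₀ / (1 + (n₀−1)/N) = 68.91 / 1.447 = 47.62
Round up: n = 48.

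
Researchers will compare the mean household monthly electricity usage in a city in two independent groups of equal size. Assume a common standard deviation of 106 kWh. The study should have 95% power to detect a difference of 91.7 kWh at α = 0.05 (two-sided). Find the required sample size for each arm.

For two equal groups, n per group = 2·((z_{α/2} + z_β)·σ/δ)².
z_{α/2} = 1.960; z_β = 1.645 (power 95%).
n = 2 × (3.605 × 106 / 91.7)² = 2 × 17.37 = 34.74
Round up: n = 35 per group.

35 per group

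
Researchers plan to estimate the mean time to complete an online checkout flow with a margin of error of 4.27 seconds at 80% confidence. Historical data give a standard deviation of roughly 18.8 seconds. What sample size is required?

n = 32

For a mean, the margin of error is E = z·σ/√n, so n = (zσ/E)².
At 80% confidence, z = 1.282.
n = (1.282 × 18.8 / 4.27)² = 31.86
Round up: n = 32.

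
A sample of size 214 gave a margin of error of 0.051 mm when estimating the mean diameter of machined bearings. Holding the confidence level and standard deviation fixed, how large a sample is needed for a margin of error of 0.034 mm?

n = 482

Margin of error scales as 1/√n, so n₂ = n₁·(E₁/E₂)².
n₂ = 214 × (0.051/0.034)² = 214 × 2.25 = 481.50
Round up: n₂ = 482.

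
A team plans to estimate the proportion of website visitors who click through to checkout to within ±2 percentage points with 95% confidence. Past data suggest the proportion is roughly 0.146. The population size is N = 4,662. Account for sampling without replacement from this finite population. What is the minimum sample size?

953

For a proportion with margin E = 0.02 at 95% confidence, z = 1.960.
n = p̂(1−p̂)(z/E)² = 0.146 × 0.854 × (1.960/0.02)² = 1197.47 — call this n₀.
Finite-population correction with N = 4,662: n = n₀ / (1 + (n₀−1)/N) = 1197.47 / 1.257 = 952.64
Round up: n = 953.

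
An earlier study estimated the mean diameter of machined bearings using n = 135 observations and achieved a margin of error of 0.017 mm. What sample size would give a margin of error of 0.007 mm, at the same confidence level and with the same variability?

797

Margin of error scales as 1/√n, so n₂ = n₁·(E₁/E₂)².
n₂ = 135 × (0.017/0.007)² = 135 × 5.898 = 796.23
Round up: n₂ = 797.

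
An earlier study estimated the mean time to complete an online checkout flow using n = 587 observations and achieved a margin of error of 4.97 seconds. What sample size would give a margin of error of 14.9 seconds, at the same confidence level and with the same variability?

Margin of error scales as 1/√n, so n₂ = n₁·(E₁/E₂)².
n₂ = 587 × (4.97/14.9)² = 587 × 0.1113 = 65.33
Round up: n₂ = 66.

n = 66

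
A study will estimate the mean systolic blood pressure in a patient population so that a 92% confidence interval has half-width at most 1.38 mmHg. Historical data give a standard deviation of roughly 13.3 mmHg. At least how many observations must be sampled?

For a mean, the margin of error is E = z·σ/√n, so n = (zσ/E)².
At 92% confidence, z = 1.751.
n = (1.751 × 13.3 / 1.38)² = 284.79
Round up: n = 285.

285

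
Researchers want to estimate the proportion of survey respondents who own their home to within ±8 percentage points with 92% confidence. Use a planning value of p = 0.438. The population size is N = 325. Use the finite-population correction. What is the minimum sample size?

87

For a proportion with margin E = 0.08 at 92% confidence, z = 1.751.
n = p̂(1−p̂)(z/E)² = 0.438 × 0.562 × (1.751/0.08)² = 117.92 — call this n₀.
Finite-population correction with N = 325: n = n₀ / (1 + (n₀−1)/N) = 117.92 / 1.36 = 86.71
Round up: n = 87.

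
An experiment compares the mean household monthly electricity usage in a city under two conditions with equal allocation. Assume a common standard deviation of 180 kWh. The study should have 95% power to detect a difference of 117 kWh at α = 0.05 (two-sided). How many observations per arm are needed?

62 per group

For two equal groups, n per group = 2·((z_{α/2} + z_β)·σ/δ)².
z_{α/2} = 1.960; z_β = 1.645 (power 95%).
n = 2 × (3.605 × 180 / 117)² = 2 × 30.76 = 61.52
Round up: n = 62 per group.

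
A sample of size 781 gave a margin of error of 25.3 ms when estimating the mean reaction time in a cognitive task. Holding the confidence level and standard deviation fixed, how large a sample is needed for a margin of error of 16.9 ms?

1751

Margin of error scales as 1/√n, so n₂ = n₁·(E₁/E₂)².
n₂ = 781 × (25.3/16.9)² = 781 × 2.241 = 1750.22
Round up: n₂ = 1751.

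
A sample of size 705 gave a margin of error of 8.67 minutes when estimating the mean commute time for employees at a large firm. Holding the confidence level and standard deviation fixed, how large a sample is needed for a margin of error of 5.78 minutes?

Margin of error scales as 1/√n, so n₂ = n₁·(E₁/E₂)².
n₂ = 705 × (8.67/5.78)² = 705 × 2.25 = 1586.25
Round up: n₂ = 1587.

n = 1587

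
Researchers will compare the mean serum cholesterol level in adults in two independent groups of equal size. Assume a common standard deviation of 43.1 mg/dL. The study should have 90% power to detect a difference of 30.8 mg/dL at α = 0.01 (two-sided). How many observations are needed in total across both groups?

118 total

For two equal groups, n per group = 2·((z_{α/2} + z_β)·σ/δ)².
z_{α/2} = 2.576; z_β = 1.282 (power 90%).
n = 2 × (3.858 × 43.1 / 30.8)² = 2 × 29.15 = 58.30
Round up: n = 59 per group.
Total across both groups: 2 × 59 = 118.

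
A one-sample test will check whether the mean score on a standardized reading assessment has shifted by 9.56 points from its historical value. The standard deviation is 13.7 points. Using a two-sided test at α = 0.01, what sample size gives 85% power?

For a one-sample z-test, n = ((z_{α/2} + z_β)·σ/δ)².
z_{α/2} = 2.576 (two-sided α = 0.01); z_β = 1.036 (power 85% → β = 0.15).
n = (3.612 × 13.7 / 9.56)² = 26.79
Round up: n = 27.

27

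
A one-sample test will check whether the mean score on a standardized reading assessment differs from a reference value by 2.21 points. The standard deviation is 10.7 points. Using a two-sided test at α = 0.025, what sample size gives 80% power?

For a one-sample z-test, n = ((z_{α/2} + z_β)·σ/δ)².
z_{α/2} = 2.241 (two-sided α = 0.025); z_β = 0.842 (power 80% → β = 0.2).
n = (3.083 × 10.7 / 2.21)² = 222.81
Round up: n = 223.

n = 223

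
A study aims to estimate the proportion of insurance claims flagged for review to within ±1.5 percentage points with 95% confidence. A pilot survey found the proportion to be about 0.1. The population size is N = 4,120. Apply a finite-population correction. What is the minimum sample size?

For a proportion with margin E = 0.015 at 95% confidence, z = 1.960.
n = p̂(1−p̂)(z/E)² = 0.1 × 0.9 × (1.960/0.015)² = 1536.64 — call this n₀.
Finite-population correction with N = 4,120: n = n₀ / (1 + (n₀−1)/N) = 1536.64 / 1.373 = 1119.18
Round up: n = 1120.

1120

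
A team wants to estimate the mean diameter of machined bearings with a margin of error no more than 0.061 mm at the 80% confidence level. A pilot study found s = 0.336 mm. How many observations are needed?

50

For a mean, the margin of error is E = z·σ/√n, so n = (zσ/E)².
At 80% confidence, z = 1.282.
n = (1.282 × 0.336 / 0.061)² = 49.86
Round up: n = 50.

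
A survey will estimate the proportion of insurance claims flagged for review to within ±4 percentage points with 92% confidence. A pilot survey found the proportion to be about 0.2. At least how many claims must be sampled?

n = 307

For a proportion with margin E = 0.04 at 92% confidence, z = 1.751.
n = p̂(1−p̂)(z/E)² = 0.2 × 0.8 × (1.751/0.04)² = 306.60
Round up: n = 307.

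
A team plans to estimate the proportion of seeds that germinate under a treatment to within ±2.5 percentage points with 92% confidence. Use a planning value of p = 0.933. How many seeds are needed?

307

For a proportion with margin E = 0.025 at 92% confidence, z = 1.751.
n = p̂(1−p̂)(z/E)² = 0.933 × 0.067 × (1.751/0.025)² = 306.65
Round up: n = 307.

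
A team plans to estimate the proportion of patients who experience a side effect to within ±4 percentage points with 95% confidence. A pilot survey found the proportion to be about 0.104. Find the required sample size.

n = 224

For a proportion with margin E = 0.04 at 95% confidence, z = 1.960.
n = p̂(1−p̂)(z/E)² = 0.104 × 0.896 × (1.960/0.04)² = 223.73
Round up: n = 224.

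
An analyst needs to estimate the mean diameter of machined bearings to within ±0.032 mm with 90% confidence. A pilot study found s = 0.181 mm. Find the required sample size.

For a mean, the margin of error is E = z·σ/√n, so n = (zσ/E)².
At 90% confidence, z = 1.645.
n = (1.645 × 0.181 / 0.032)² = 86.57
Round up: n = 87.

87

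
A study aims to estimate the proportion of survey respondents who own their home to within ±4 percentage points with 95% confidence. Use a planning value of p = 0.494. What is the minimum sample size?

n = 601

For a proportion with margin E = 0.04 at 95% confidence, z = 1.960.
n = p̂(1−p̂)(z/E)² = 0.494 × 0.506 × (1.960/0.04)² = 600.16
Round up: n = 601.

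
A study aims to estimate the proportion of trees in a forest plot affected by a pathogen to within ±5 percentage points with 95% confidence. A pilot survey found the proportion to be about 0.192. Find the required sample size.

For a proportion with margin E = 0.05 at 95% confidence, z = 1.960.
n = p̂(1−p̂)(z/E)² = 0.192 × 0.808 × (1.960/0.05)² = 238.39
Round up: n = 239.

n = 239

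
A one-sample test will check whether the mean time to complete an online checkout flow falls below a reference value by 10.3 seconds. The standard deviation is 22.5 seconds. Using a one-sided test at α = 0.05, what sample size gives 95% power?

n = 52

For a one-sample z-test, n = ((z_α + z_β)·σ/δ)².
z_α = 1.645 (one-sided α = 0.05); z_β = 1.645 (power 95% → β = 0.05).
n = (3.290 × 22.5 / 10.3)² = 51.65
Round up: n = 52.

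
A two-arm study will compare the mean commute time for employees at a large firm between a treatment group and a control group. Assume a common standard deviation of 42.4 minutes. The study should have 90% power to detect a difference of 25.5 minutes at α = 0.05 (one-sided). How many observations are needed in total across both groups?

96 total

For two equal groups, n per group = 2·((z_α + z_β)·σ/δ)².
z_α = 1.645; z_β = 1.282 (power 90%).
n = 2 × (2.927 × 42.4 / 25.5)² = 2 × 23.69 = 47.38
Round up: n = 48 per group.
Total across both groups: 2 × 48 = 96.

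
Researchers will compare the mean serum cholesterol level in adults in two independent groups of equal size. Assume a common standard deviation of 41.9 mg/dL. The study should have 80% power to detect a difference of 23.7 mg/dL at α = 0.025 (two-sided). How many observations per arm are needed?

For two equal groups, n per group = 2·((z_{α/2} + z_β)·σ/δ)².
z_{α/2} = 2.241; z_β = 0.842 (power 80%).
n = 2 × (3.083 × 41.9 / 23.7)² = 2 × 29.71 = 59.42
Round up: n = 60 per group.

60 per group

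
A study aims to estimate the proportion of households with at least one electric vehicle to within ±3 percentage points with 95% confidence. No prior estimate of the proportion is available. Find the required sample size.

n = 1068

For a proportion with margin E = 0.03 at 95% confidence, z = 1.960.
With no prior estimate, use p = 0.5, which maximizes p(1−p) at 0.25.
n = 0.25 × (z/E)² = 0.25 × (1.960/0.03)² = 1067.11
Round up: n = 1068.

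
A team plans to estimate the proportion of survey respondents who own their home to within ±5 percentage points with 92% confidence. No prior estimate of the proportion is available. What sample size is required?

For a proportion with margin E = 0.05 at 92% confidence, z = 1.751.
With no prior estimate, use p = 0.5, which maximizes p(1−p) at 0.25.
n = 0.25 × (z/E)² = 0.25 × (1.751/0.05)² = 306.60
Round up: n = 307.

307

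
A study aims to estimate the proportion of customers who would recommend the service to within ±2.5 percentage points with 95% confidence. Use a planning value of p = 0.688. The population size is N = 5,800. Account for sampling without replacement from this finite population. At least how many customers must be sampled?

For a proportion with margin E = 0.025 at 95% confidence, z = 1.960.
n = p̂(1−p̂)(z/E)² = 0.688 × 0.312 × (1.960/0.025)² = 1319.40 — call this n₀.
Finite-population correction with N = 5,800: n = n₀ / (1 + (n₀−1)/N) = 1319.40 / 1.227 = 1075.31
Round up: n = 1076.

1076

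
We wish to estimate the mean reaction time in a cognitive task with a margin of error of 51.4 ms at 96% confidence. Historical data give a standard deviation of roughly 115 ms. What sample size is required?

For a mean, the margin of error is E = z·σ/√n, so n = (zσ/E)².
At 96% confidence, z = 2.054.
n = (2.054 × 115 / 51.4)² = 21.12
Round up: n = 22.

22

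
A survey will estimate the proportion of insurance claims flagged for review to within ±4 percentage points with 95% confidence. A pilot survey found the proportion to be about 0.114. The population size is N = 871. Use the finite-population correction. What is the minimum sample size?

For a proportion with margin E = 0.04 at 95% confidence, z = 1.960.
n = p̂(1−p̂)(z/E)² = 0.114 × 0.886 × (1.960/0.04)² = 242.51 — call this n₀.
Finite-population correction with N = 871: n = n₀ / (1 + (n₀−1)/N) = 242.51 / 1.277 = 189.91
Round up: n = 190.

190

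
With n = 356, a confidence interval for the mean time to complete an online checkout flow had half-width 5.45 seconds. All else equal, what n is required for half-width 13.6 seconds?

58

Margin of error scales as 1/√n, so n₂ = n₁·(E₁/E₂)².
n₂ = 356 × (5.45/13.6)² = 356 × 0.1606 = 57.17
Round up: n₂ = 58.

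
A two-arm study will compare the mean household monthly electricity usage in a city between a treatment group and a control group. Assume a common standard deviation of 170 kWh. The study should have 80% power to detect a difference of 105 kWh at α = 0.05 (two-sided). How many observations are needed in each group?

42 per group

For two equal groups, n per group = 2·((z_{α/2} + z_β)·σ/δ)².
z_{α/2} = 1.960; z_β = 0.842 (power 80%).
n = 2 × (2.802 × 170 / 105)² = 2 × 20.58 = 41.16
Round up: n = 42 per group.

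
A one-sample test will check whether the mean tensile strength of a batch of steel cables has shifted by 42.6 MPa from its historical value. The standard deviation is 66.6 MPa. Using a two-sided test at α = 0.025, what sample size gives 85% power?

For a one-sample z-test, n = ((z_{α/2} + z_β)·σ/δ)².
z_{α/2} = 2.241 (two-sided α = 0.025); z_β = 1.036 (power 85% → β = 0.15).
n = (3.277 × 66.6 / 42.6)² = 26.25
Round up: n = 27.

n = 27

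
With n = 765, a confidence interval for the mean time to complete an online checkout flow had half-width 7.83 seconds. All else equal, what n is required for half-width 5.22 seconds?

Margin of error scales as 1/√n, so n₂ = n₁·(E₁/E₂)².
n₂ = 765 × (7.83/5.22)² = 765 × 2.25 = 1721.25
Round up: n₂ = 1722.

1722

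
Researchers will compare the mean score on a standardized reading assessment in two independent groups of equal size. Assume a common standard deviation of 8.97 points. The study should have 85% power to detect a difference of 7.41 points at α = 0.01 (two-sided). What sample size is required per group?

For two equal groups, n per group = 2·((z_{α/2} + z_β)·σ/δ)².
z_{α/2} = 2.576; z_β = 1.036 (power 85%).
n = 2 × (3.612 × 8.97 / 7.41)² = 2 × 19.12 = 38.24
Round up: n = 39 per group.

39 per group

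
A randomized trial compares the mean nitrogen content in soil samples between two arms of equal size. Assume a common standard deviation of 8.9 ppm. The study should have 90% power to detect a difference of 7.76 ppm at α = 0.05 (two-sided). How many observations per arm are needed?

28 per group

For two equal groups, n per group = 2·((z_{α/2} + z_β)·σ/δ)².
z_{α/2} = 1.960; z_β = 1.282 (power 90%).
n = 2 × (3.242 × 8.9 / 7.76)² = 2 × 13.83 = 27.66
Round up: n = 28 per group.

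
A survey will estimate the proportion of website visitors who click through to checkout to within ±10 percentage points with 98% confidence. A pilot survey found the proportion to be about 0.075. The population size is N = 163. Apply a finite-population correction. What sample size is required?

For a proportion with margin E = 0.1 at 98% confidence, z = 2.326.
n = p̂(1−p̂)(z/E)² = 0.075 × 0.925 × (2.326/0.1)² = 37.53 — call this n₀.
Finite-population correction with N = 163: n = n₀ / (1 + (n₀−1)/N) = 37.53 / 1.224 = 30.66
Round up: n = 31.

31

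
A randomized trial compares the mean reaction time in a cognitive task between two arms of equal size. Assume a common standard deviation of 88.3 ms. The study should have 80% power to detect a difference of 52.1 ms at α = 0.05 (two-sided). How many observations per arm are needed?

For two equal groups, n per group = 2·((z_{α/2} + z_β)·σ/δ)².
z_{α/2} = 1.960; z_β = 0.842 (power 80%).
n = 2 × (2.802 × 88.3 / 52.1)² = 2 × 22.55 = 45.10
Round up: n = 46 per group.

46 per group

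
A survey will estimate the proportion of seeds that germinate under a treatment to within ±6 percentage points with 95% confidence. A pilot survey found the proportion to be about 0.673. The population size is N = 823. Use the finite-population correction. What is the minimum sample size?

n = 183

For a proportion with margin E = 0.06 at 95% confidence, z = 1.960.
n = p̂(1−p̂)(z/E)² = 0.673 × 0.327 × (1.960/0.06)² = 234.84 — call this n₀.
Finite-population correction with N = 823: n = n₀ / (1 + (n₀−1)/N) = 234.84 / 1.284 = 182.90
Round up: n = 183.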